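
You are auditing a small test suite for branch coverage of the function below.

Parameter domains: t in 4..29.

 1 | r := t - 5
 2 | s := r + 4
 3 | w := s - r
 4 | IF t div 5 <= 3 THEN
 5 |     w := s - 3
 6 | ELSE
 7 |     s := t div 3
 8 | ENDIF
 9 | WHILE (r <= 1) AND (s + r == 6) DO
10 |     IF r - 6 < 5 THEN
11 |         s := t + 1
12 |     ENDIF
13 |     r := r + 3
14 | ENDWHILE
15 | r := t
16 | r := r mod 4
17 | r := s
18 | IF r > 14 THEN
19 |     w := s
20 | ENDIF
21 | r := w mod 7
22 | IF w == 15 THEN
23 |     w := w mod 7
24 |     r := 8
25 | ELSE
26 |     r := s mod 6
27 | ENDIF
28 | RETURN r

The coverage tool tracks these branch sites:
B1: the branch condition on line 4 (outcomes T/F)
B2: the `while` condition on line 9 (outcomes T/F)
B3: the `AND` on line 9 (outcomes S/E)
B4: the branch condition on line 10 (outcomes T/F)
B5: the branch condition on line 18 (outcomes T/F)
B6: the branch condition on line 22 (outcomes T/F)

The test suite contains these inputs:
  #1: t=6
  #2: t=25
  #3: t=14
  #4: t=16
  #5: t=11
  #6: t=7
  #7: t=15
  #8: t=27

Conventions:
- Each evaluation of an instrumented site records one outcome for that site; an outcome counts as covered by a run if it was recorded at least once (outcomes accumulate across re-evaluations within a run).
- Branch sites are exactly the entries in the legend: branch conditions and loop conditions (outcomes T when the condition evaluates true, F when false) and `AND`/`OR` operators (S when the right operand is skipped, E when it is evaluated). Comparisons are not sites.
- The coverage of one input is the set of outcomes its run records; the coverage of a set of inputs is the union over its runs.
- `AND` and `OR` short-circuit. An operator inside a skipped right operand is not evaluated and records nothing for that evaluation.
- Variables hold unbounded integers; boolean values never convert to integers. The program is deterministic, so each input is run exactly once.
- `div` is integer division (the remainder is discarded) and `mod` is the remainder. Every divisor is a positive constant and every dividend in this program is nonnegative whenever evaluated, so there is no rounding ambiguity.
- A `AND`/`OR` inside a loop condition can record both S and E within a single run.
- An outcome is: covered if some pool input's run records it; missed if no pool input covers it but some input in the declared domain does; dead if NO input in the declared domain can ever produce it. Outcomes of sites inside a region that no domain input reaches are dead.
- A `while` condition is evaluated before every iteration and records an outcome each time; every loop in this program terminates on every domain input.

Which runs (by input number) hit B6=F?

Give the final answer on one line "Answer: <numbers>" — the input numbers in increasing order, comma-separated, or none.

input #1 (t=6): hits B6=F
input #2 (t=25): hits B6=F
input #3 (t=14): hits B6=F
input #4 (t=16): never hits B6=F
input #5 (t=11): hits B6=F
input #6 (t=7): hits B6=F
input #7 (t=15): hits B6=F
input #8 (t=27): hits B6=F

Answer: 1, 2, 3, 5, 6, 7, 8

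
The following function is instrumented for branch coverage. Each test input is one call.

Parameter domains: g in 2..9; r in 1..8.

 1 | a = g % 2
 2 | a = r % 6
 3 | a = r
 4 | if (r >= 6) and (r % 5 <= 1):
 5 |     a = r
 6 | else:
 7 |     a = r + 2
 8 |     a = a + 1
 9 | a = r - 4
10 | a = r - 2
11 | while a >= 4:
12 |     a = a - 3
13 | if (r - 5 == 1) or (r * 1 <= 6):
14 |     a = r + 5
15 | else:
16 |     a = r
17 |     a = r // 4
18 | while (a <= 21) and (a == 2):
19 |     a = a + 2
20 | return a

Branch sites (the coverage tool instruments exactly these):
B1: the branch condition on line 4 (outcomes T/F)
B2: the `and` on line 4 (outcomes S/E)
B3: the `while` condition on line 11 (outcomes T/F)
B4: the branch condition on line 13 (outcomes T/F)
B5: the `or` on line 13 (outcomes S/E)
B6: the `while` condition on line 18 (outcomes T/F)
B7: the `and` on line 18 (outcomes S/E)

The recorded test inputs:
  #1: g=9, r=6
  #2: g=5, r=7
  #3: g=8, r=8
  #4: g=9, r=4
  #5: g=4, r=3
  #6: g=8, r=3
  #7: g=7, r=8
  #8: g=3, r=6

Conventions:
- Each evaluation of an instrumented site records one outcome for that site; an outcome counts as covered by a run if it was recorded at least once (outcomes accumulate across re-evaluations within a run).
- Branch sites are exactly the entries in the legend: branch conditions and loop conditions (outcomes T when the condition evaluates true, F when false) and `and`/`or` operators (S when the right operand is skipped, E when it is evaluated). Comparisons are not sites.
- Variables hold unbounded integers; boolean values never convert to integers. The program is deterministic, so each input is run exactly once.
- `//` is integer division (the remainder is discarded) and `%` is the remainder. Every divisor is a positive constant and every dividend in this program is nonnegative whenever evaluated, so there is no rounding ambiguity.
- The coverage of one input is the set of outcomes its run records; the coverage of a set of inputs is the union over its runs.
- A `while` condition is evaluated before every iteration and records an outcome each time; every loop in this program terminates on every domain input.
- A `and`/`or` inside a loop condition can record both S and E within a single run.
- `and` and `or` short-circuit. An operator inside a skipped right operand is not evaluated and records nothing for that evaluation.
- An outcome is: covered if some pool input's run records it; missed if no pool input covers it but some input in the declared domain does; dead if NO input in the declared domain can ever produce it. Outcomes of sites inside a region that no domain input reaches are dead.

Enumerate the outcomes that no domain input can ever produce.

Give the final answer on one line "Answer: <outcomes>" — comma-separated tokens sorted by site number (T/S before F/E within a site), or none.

sweeping the full domain (64 inputs) for each outcome:
  B7=S: unreachable across the whole domain -> dead
  reachable outcomes have witnesses, e.g. B1=T (e.g. g=2, r=6), B1=F (e.g. g=2, r=1), B2=S (e.g. g=2, r=1), B2=E (e.g. g=2, r=6)

Answer: B7=S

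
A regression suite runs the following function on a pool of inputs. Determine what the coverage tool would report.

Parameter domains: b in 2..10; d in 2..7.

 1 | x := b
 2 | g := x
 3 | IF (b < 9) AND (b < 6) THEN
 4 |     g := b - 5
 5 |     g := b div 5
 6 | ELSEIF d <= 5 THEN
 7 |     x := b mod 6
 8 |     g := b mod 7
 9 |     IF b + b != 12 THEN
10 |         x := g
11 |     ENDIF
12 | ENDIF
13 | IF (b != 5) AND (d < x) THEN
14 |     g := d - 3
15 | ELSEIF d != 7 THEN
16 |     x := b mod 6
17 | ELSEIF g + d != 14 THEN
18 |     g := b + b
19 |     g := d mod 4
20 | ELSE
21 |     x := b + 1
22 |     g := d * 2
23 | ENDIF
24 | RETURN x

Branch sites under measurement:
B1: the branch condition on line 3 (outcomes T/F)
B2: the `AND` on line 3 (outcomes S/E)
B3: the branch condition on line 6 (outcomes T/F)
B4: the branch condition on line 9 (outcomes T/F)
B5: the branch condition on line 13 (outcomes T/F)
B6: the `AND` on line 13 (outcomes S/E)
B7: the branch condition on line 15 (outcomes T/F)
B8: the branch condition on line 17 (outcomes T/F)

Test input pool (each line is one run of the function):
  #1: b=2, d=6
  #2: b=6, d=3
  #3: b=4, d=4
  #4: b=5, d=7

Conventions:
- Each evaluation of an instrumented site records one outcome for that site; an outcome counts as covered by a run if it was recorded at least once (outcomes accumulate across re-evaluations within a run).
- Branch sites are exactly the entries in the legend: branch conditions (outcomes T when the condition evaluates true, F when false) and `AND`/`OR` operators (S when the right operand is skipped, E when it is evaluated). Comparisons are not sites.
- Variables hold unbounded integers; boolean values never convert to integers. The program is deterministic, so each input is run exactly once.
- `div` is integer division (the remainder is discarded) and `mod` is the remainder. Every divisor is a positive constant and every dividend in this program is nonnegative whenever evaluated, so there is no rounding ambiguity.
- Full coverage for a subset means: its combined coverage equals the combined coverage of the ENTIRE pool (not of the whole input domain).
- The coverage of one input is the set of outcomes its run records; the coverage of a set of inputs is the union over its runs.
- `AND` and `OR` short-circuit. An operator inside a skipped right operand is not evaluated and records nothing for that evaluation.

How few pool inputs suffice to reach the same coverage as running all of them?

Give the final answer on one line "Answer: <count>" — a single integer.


test 1 (b=2, d=6) fires B2->E, B1->T, B6->E, B5->F, B7->T; hits B1=T, B2=E, B5=F, B6=E, B7=T
test 2 (b=6, d=3) fires B2->E, B1->F, B3->T, B4->F, B6->E, B5->F, B7->T; hits B1=F, B2=E, B3=T, B4=F, B5=F, B6=E, B7=T
test 3 (b=4, d=4) fires B2->E, B1->T, B6->E, B5->F, B7->T; hits B1=T, B2=E, B5=F, B6=E, B7=T
test 4 (b=5, d=7) fires B2->E, B1->T, B6->S, B5->F, B7->F, B8->T; hits B1=T, B2=E, B5=F, B6=S, B7=F, B8=T
the full pool covers 11 outcomes: B1=T, B1=F, B2=E, B3=T, B4=F, B5=F, B6=S, B6=E, B7=T, B7=F, B8=T
checked all size-1 subsets: none covers 11 outcomes (max 7/11)
at size 2, {2, 4} reaches all 11 outcomes; every lexicographically earlier size-2 subset fails
Answer: 2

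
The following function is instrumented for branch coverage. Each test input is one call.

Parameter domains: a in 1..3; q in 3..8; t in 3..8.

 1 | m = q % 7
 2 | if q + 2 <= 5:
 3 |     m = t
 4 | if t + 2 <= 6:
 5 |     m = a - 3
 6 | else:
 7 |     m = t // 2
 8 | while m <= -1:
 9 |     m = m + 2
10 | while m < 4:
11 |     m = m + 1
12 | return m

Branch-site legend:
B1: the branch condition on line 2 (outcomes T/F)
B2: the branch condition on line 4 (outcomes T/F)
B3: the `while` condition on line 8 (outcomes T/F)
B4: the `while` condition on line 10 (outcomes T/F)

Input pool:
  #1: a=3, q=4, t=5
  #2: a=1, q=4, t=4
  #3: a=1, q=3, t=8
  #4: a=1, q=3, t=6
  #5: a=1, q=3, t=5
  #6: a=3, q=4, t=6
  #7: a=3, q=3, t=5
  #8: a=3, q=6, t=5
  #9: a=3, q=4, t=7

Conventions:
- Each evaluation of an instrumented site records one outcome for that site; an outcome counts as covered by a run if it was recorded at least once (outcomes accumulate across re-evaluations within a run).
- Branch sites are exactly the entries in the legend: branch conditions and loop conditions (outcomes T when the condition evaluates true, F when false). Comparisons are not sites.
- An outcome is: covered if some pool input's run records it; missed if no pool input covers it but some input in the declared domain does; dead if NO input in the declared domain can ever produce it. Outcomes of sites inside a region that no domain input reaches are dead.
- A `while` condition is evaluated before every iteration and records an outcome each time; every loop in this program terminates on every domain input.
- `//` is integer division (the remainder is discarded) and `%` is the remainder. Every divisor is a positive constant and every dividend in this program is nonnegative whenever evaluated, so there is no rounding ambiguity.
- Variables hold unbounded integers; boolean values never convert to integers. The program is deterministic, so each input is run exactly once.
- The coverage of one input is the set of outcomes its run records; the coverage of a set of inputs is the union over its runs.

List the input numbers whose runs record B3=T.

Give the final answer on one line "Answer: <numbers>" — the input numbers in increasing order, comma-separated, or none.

input #1 (a=3, q=4, t=5): does not record B3=T
input #2 (a=1, q=4, t=4): records B3=T
input #3 (a=1, q=3, t=8): does not record B3=T
input #4 (a=1, q=3, t=6): does not record B3=T
input #5 (a=1, q=3, t=5): does not record B3=T
input #6 (a=3, q=4, t=6): does not record B3=T
input #7 (a=3, q=3, t=5): does not record B3=T
input #8 (a=3, q=6, t=5): does not record B3=T
input #9 (a=3, q=4, t=7): does not record B3=T

Answer: 2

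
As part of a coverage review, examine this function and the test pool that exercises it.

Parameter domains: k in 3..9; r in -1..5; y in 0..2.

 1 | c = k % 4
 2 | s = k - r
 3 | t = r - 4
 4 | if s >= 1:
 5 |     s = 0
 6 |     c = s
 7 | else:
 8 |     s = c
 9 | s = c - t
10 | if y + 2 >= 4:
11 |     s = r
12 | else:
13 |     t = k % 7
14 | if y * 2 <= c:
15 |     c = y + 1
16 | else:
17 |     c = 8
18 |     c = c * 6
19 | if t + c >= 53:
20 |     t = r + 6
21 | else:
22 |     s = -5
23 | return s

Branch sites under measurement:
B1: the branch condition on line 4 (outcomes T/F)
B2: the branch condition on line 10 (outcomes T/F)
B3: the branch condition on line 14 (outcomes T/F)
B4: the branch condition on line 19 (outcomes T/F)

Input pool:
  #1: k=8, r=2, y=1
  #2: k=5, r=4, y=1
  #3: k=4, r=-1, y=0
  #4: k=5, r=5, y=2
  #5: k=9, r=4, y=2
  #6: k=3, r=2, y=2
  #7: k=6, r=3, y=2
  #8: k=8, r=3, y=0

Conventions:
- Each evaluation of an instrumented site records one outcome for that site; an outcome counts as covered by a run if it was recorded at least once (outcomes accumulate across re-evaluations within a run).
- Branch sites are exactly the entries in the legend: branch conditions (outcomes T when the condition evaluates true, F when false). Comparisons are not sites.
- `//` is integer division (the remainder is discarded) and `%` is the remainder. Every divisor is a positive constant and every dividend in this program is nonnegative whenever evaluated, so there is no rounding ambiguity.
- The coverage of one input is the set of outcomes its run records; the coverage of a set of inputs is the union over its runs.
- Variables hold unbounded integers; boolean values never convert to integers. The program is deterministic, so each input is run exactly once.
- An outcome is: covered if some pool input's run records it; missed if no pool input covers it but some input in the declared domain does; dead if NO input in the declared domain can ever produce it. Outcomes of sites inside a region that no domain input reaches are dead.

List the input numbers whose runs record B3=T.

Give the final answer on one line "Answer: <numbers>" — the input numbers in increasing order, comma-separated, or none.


input #1 (k=8, r=2, y=1): does not produce B3=T
input #2 (k=5, r=4, y=1): does not produce B3=T
input #3 (k=4, r=-1, y=0): produces B3=T
input #4 (k=5, r=5, y=2): does not produce B3=T
input #5 (k=9, r=4, y=2): does not produce B3=T
input #6 (k=3, r=2, y=2): does not produce B3=T
input #7 (k=6, r=3, y=2): does not produce B3=T
input #8 (k=8, r=3, y=0): produces B3=T
Answer: 3, 8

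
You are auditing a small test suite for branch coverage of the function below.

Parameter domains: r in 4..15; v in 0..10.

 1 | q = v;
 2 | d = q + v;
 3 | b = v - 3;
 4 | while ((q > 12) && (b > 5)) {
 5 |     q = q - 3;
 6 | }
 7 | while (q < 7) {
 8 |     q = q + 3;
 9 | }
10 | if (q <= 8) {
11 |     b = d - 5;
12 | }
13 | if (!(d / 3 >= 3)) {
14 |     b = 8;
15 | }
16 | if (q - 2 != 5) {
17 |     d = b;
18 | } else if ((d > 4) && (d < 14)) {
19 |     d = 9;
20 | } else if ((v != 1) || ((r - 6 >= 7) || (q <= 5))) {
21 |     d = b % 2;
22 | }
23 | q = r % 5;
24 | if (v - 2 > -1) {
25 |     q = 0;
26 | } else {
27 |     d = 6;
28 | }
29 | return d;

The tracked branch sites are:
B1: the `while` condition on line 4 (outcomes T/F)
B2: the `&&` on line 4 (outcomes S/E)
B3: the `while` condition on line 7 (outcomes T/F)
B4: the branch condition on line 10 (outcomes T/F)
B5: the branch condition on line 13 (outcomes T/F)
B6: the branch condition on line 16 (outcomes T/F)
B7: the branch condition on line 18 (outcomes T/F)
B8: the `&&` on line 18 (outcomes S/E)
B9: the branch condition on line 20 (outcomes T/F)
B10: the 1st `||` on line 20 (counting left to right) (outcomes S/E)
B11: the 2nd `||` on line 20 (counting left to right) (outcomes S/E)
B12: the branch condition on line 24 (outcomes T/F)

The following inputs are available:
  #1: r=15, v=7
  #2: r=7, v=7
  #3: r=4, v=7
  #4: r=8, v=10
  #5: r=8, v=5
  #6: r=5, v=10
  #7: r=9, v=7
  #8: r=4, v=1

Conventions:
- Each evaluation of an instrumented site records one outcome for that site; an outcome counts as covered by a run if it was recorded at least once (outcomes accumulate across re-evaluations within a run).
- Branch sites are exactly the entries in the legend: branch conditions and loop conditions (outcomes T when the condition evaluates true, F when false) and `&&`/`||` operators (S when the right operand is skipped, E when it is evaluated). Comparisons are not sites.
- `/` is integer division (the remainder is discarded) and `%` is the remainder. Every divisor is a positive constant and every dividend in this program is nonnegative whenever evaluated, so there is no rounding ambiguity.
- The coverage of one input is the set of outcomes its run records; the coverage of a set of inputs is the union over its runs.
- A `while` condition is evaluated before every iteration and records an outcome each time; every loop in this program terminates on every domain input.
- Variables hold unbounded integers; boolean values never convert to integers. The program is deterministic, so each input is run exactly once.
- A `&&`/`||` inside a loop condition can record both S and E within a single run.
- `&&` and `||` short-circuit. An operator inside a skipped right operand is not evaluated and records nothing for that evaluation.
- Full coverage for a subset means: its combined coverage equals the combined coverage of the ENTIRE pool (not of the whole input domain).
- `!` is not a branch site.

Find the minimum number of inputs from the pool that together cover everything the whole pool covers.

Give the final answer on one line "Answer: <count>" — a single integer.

run #1 (r=15, v=7) records B1=F, B2=S, B3=F, B4=T, B5=F, B6=F, B7=F, B8=E, B9=T, B10=S, B12=T
run #2 (r=7, v=7) records B1=F, B2=S, B3=F, B4=T, B5=F, B6=F, B7=F, B8=E, B9=T, B10=S, B12=T
run #3 (r=4, v=7) records B1=F, B2=S, B3=F, B4=T, B5=F, B6=F, B7=F, B8=E, B9=T, B10=S, B12=T
run #4 (r=8, v=10) records B1=F, B2=S, B3=F, B4=F, B5=F, B6=T, B12=T
run #5 (r=8, v=5) records B1=F, B2=S, B3=T, B3=F, B4=T, B5=F, B6=T, B12=T
run #6 (r=5, v=10) records B1=F, B2=S, B3=F, B4=F, B5=F, B6=T, B12=T
run #7 (r=9, v=7) records B1=F, B2=S, B3=F, B4=T, B5=F, B6=F, B7=F, B8=E, B9=T, B10=S, B12=T
run #8 (r=4, v=1) records B1=F, B2=S, B3=T, B3=F, B4=T, B5=T, B6=F, B7=F, B8=S, B9=F, B10=E, B11=E, B12=F
union over all inputs: B1=F, B2=S, B3=T, B3=F, B4=T, B4=F, B5=T, B5=F, B6=T, B6=F, B7=F, B8=S, B8=E, B9=T, B9=F, B10=S, B10=E, B11=E, B12=T, B12=F (20 outcomes)
checked all size-1 subsets: none covers 20 outcomes (max 13/20)
checked all size-2 subsets: none covers 20 outcomes (max 18/20)
the canonical winner is {1, 4, 8}: size 3, full 20-outcome coverage, earliest index list among size-3 covers

Answer: 3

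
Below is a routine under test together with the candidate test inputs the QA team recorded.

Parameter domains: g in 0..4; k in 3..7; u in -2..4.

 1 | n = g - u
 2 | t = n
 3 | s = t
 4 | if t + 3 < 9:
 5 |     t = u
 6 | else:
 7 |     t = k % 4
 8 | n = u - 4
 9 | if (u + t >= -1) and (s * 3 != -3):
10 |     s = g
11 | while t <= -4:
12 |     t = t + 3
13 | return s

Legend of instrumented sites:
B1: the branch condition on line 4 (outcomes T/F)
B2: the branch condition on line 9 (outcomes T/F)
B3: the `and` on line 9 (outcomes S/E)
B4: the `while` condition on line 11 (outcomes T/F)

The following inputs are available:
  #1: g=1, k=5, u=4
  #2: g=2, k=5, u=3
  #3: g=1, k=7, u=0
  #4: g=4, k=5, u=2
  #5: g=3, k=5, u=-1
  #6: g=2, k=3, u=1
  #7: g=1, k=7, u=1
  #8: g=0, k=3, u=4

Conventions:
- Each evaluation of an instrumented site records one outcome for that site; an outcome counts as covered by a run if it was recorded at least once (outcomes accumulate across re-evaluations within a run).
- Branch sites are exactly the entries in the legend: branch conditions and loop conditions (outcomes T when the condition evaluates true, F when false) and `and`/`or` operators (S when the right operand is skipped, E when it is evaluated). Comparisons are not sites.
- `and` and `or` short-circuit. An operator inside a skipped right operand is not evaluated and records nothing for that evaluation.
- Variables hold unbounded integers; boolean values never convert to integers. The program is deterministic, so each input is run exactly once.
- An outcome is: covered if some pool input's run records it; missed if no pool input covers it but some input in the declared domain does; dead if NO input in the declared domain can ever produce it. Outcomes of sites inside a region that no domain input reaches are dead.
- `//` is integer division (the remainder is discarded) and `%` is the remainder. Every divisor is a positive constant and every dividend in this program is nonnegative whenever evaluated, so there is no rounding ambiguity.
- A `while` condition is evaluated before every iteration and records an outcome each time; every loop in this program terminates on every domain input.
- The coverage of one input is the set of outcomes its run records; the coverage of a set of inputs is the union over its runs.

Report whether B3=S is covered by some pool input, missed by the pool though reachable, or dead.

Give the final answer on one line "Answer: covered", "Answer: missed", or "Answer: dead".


B3=S is recorded by pool input(s) 5 -> covered
Answer: covered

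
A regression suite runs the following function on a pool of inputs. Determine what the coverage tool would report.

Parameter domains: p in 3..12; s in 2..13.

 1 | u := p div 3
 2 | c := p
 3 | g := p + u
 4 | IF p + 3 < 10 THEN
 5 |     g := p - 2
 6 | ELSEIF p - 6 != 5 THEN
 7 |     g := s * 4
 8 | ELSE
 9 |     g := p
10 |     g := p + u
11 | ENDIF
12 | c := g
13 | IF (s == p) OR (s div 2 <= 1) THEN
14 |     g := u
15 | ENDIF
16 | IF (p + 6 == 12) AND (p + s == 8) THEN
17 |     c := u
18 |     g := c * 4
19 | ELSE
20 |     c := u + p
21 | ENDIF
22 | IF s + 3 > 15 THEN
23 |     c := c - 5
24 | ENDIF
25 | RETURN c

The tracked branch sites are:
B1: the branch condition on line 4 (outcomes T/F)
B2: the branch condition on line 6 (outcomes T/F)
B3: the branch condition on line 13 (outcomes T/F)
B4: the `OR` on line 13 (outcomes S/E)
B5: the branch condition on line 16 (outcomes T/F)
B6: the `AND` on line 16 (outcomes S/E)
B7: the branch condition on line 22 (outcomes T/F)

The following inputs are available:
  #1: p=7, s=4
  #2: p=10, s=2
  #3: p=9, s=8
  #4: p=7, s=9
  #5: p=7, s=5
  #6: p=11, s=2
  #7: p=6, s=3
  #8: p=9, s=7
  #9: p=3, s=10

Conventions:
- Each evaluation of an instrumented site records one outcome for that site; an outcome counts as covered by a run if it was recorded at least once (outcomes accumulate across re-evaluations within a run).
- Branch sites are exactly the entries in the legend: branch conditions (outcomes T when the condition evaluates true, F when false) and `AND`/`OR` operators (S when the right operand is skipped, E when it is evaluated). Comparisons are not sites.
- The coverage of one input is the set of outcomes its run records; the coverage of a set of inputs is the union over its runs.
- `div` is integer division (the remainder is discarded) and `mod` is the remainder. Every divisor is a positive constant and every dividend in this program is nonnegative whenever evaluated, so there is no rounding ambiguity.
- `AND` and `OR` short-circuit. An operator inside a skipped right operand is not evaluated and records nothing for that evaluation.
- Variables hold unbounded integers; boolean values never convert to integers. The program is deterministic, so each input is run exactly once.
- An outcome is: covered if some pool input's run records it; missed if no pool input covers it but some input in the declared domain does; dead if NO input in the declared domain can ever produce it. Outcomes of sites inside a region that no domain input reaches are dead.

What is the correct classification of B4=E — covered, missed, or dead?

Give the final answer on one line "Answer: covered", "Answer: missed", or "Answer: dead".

B4=E is recorded by pool input(s) 1, 2, 3, 4, 5, 6, 7, 8, 9 -> covered

Answer: covered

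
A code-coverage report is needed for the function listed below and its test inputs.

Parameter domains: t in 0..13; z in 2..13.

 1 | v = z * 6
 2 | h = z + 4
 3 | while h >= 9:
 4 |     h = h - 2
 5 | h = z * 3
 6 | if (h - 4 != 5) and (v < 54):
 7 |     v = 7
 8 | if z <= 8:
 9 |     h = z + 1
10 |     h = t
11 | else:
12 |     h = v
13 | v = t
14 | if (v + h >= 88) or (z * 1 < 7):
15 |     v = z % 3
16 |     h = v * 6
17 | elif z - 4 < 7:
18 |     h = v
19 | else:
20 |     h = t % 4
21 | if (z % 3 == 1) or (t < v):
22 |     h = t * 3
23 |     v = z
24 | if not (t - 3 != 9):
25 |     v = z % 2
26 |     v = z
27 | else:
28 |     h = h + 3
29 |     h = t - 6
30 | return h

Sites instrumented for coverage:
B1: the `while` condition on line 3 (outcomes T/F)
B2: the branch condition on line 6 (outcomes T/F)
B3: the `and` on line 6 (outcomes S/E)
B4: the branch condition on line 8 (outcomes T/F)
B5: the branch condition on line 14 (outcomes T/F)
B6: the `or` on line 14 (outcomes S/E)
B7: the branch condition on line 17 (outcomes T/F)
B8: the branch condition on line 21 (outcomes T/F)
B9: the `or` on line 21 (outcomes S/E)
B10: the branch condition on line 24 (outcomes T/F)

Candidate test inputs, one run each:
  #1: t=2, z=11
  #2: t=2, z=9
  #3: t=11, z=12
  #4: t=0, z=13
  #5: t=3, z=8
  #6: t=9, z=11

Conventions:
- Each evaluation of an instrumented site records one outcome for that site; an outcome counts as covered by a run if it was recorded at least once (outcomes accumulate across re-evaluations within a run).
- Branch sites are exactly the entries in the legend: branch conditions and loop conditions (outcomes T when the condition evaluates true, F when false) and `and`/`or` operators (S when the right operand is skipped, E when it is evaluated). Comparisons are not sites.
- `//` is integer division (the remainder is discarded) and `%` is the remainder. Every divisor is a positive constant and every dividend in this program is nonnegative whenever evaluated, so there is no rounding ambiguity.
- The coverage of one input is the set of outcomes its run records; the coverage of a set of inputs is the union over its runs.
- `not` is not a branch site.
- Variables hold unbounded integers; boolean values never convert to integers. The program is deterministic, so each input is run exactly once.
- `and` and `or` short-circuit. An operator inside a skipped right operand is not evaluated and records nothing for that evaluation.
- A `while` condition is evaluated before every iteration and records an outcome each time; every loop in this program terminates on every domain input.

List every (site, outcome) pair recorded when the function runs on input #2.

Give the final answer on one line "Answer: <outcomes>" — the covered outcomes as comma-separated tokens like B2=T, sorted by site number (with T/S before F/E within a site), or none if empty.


Simulating input #2 (t=2, z=9) step by step:
  B1->T, B1->T, B1->T, B1->F, B3->E, B2->F, B4->F, B6->E, B5->F, B7->T
  B9->E, B8->F, B10->F
collecting distinct outcomes: B1=T, B1=F, B2=F, B3=E, B4=F, B5=F, B6=E, B7=T, B8=F, B9=E, B10=F
Answer: B1=T, B1=F, B2=F, B3=E, B4=F, B5=F, B6=E, B7=T, B8=F, B9=E, B10=F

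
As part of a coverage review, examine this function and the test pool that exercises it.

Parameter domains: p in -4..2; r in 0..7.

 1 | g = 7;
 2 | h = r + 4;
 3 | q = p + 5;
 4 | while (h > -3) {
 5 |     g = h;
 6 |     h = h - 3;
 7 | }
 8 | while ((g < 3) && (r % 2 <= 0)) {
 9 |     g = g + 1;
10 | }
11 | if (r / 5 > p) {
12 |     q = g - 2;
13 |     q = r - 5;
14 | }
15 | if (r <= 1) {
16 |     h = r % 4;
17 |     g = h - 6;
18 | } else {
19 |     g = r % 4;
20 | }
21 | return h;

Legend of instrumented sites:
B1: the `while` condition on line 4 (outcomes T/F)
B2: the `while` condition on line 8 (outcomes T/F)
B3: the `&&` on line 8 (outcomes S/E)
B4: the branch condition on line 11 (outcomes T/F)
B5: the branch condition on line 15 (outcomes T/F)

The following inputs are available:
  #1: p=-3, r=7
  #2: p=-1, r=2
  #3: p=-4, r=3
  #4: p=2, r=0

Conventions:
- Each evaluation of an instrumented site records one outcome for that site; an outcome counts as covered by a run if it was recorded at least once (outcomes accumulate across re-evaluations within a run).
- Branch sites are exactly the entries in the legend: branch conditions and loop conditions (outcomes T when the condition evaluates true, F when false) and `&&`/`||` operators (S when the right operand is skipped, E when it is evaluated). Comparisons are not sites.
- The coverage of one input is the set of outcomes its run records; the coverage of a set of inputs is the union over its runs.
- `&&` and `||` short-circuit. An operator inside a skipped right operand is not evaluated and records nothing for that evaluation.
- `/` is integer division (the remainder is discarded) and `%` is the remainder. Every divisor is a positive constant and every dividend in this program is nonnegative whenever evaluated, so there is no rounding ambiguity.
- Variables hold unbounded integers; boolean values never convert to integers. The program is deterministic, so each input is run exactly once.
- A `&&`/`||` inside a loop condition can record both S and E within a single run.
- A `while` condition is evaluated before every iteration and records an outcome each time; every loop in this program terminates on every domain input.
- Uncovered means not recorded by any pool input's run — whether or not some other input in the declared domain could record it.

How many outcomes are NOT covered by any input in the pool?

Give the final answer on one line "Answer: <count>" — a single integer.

test 1 (p=-3, r=7) fires B1->T, B1->T, B1->T, B1->T, B1->T, B1->F, B3->E, B2->F, B4->T, B5->F; hits B1=T, B1=F, B2=F, B3=E, B4=T, B5=F
test 2 (p=-1, r=2) fires B1->T, B1->T, B1->T, B1->F, B3->E, B2->T, B3->E, B2->T, B3->E, B2->T, B3->S, B2->F, B4->T, B5->F; hits B1=T, B1=F, B2=T, B2=F, B3=S, B3=E, B4=T, B5=F
test 3 (p=-4, r=3) fires B1->T, B1->T, B1->T, B1->T, B1->F, B3->E, B2->F, B4->T, B5->F; hits B1=T, B1=F, B2=F, B3=E, B4=T, B5=F
test 4 (p=2, r=0) fires B1->T, B1->T, B1->T, B1->F, B3->E, B2->T, B3->E, B2->T, B3->E, B2->T, B3->E, B2->T, B3->E, B2->T, ...; hits B1=T, B1=F, B2=T, B2=F, B3=S, B3=E, B4=F, B5=T
union over the pool: B1=T, B1=F, B2=T, B2=F, B3=S, B3=E, B4=T, B4=F, B5=T, B5=F
uncovered (0 of 10): none

Answer: 0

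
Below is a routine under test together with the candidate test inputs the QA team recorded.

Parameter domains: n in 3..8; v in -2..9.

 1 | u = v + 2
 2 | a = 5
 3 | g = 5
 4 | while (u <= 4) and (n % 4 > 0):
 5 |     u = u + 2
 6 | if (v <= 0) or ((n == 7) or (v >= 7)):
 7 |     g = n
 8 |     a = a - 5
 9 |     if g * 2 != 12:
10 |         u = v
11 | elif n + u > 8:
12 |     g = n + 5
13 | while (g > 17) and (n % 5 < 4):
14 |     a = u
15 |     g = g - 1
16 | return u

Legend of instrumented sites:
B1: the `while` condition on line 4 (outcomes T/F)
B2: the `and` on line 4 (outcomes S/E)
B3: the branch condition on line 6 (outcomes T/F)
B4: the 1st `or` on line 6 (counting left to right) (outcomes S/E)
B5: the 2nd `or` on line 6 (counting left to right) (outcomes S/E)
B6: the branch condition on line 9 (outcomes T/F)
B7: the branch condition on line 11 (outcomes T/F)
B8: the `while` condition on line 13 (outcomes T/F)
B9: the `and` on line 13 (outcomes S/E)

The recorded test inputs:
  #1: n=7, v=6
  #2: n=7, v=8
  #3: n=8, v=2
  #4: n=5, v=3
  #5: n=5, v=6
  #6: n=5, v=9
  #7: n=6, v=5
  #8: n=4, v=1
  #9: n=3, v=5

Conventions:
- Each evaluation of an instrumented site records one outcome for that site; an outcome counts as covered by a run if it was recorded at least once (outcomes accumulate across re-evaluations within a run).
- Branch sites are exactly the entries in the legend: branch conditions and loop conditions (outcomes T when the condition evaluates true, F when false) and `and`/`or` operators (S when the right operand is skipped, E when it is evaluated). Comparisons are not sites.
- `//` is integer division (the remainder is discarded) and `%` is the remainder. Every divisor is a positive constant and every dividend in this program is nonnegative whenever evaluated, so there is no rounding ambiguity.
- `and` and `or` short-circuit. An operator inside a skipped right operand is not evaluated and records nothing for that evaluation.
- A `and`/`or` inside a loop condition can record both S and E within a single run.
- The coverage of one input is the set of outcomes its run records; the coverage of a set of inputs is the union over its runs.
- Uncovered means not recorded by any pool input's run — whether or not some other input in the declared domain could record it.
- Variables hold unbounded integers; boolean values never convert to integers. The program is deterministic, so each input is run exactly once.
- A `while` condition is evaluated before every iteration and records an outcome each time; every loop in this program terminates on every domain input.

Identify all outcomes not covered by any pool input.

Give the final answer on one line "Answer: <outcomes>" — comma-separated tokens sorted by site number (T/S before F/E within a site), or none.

input #1, n=7, v=6: outcomes B1=F, B2=S, B3=T, B4=E, B5=S, B6=T, B8=F, B9=S
input #2, n=7, v=8: outcomes B1=F, B2=S, B3=T, B4=E, B5=S, B6=T, B8=F, B9=S
input #3, n=8, v=2: outcomes B1=F, B2=E, B3=F, B4=E, B5=E, B7=T, B8=F, B9=S
input #4, n=5, v=3: outcomes B1=F, B2=S, B3=F, B4=E, B5=E, B7=T, B8=F, B9=S
input #5, n=5, v=6: outcomes B1=F, B2=S, B3=F, B4=E, B5=E, B7=T, B8=F, B9=S
input #6, n=5, v=9: outcomes B1=F, B2=S, B3=T, B4=E, B5=E, B6=T, B8=F, B9=S
input #7, n=6, v=5: outcomes B1=F, B2=S, B3=F, B4=E, B5=E, B7=T, B8=F, B9=S
input #8, n=4, v=1: outcomes B1=F, B2=E, B3=F, B4=E, B5=E, B7=F, B8=F, B9=S
input #9, n=3, v=5: outcomes B1=F, B2=S, B3=F, B4=E, B5=E, B7=T, B8=F, B9=S
union over the pool: B1=F, B2=S, B2=E, B3=T, B3=F, B4=E, B5=S, B5=E, B6=T, B7=T, B7=F, B8=F, B9=S
uncovered (5 of 18): B1=T, B4=S, B6=F, B8=T, B9=E

Answer: B1=T, B4=S, B6=F, B8=T, B9=E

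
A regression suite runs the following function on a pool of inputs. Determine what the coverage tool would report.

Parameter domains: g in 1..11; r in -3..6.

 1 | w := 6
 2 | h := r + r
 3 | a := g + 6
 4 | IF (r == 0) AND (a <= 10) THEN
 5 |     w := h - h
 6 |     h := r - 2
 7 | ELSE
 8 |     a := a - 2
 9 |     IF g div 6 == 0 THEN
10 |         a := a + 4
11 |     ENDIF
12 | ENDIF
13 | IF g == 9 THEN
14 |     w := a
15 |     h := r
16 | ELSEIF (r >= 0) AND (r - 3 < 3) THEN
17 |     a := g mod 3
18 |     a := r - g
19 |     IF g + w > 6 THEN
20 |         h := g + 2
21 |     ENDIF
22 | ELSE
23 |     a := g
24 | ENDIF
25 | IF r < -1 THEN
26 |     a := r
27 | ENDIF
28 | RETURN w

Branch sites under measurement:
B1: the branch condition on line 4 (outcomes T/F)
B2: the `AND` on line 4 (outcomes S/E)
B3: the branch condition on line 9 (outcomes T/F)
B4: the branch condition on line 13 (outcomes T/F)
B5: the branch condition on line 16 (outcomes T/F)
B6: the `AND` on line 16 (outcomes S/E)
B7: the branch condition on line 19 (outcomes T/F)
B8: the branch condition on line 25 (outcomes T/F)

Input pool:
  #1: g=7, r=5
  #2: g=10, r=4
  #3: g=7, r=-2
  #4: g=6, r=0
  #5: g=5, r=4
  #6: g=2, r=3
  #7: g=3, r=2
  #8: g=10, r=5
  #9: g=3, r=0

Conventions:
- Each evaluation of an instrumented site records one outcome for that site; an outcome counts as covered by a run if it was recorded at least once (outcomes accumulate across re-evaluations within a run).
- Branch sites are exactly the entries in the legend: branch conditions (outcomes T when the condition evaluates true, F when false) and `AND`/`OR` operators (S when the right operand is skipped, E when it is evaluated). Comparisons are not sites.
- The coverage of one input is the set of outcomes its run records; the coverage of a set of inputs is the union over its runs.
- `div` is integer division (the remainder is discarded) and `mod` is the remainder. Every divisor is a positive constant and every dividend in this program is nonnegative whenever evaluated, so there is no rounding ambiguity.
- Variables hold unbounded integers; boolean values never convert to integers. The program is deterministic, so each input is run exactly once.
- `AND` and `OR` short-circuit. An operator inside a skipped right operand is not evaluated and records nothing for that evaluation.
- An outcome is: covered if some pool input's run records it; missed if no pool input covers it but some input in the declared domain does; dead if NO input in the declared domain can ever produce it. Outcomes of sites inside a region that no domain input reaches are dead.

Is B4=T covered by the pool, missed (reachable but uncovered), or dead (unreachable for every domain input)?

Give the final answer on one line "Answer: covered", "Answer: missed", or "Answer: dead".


no pool input records B4=T
but domain input (g=9, r=-3) does record it -> reachable, so missed
Answer: missed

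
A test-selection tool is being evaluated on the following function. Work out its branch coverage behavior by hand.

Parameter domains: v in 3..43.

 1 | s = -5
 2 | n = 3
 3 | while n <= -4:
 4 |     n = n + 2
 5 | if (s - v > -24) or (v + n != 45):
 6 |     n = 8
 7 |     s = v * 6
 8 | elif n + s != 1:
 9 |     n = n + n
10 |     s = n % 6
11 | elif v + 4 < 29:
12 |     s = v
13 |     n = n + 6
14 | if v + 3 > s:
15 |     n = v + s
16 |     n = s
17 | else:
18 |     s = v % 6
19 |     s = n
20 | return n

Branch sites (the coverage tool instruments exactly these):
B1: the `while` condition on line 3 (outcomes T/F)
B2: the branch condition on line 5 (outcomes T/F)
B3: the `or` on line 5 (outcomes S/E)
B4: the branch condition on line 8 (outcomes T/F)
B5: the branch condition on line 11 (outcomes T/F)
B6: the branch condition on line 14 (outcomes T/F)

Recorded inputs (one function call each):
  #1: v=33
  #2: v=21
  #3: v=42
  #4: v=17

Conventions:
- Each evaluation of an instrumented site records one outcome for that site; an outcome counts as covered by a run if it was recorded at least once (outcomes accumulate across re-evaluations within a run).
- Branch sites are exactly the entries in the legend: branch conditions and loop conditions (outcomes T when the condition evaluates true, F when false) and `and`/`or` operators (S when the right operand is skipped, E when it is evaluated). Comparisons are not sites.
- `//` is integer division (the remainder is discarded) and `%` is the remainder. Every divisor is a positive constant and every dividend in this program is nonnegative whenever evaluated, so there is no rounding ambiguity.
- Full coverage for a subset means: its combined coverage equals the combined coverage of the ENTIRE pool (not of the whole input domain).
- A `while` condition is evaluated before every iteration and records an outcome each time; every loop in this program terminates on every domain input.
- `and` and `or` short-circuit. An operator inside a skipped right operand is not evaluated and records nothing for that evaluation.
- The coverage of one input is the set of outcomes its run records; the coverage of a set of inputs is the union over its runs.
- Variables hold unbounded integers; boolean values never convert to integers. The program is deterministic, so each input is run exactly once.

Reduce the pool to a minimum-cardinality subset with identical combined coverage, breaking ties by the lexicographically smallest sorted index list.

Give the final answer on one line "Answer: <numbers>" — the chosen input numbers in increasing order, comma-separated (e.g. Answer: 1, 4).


input #1 (v=33): events B1->F, B3->E, B2->T, B6->F; covers B1=F, B2=T, B3=E, B6=F
input #2 (v=21): events B1->F, B3->E, B2->T, B6->F; covers B1=F, B2=T, B3=E, B6=F
input #3 (v=42): events B1->F, B3->E, B2->F, B4->T, B6->T; covers B1=F, B2=F, B3=E, B4=T, B6=T
input #4 (v=17): events B1->F, B3->S, B2->T, B6->F; covers B1=F, B2=T, B3=S, B6=F
union over all inputs: B1=F, B2=T, B2=F, B3=S, B3=E, B4=T, B6=T, B6=F (8 outcomes)
every size-1 subset falls short of the 8 outcomes (best: 5/8)
inputs {3, 4} (size 2) cover everything; no size-2 subset with a lexicographically smaller index list covers all 8
Answer: 3, 4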